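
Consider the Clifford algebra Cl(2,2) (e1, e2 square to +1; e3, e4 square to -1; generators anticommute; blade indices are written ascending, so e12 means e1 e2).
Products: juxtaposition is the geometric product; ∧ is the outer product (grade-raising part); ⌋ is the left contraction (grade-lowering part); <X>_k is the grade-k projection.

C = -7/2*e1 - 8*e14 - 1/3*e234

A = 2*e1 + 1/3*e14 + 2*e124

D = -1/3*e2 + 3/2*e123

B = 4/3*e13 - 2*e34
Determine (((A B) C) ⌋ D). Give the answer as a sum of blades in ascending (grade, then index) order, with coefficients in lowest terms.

step 1: 8/3*e3 - 2/3*e13 + 4/9*e34 - 4*e123 - 4*e134 - 8/3*e234
step 2: -8/9 + 4/27*e2 - 103/3*e3 - 4/3*e12 + 116/9*e13 + 4/3*e14 + 14*e23 - 8/9*e24 + 26/3*e34 + 64/3*e123 + 2/9*e124 + 178/9*e134 + 32*e234 - 28/3*e1234
step 3: 2588/81 + 21*e1 - 514/27*e2 + 2*e3 + 103/2*e12 - 2/9*e13 - 4/3*e123
Answer: 2588/81 + 21*e1 - 514/27*e2 + 2*e3 + 103/2*e12 - 2/9*e13 - 4/3*e123


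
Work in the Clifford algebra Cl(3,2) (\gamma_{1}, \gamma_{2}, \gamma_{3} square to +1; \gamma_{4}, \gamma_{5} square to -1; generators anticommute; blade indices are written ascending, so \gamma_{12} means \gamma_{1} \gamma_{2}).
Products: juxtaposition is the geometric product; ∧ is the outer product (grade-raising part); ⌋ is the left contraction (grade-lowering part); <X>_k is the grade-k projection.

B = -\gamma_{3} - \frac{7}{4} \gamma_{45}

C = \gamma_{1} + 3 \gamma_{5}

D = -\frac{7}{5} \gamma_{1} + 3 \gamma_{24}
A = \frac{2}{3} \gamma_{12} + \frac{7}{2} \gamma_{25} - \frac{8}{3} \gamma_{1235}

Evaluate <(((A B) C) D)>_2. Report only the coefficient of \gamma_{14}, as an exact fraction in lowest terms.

step 1: -\frac{49}{8} \gamma_{24} - \frac{2}{3} \gamma_{123} - \frac{8}{3} \gamma_{125} + \frac{7}{2} \gamma_{235} + \frac{14}{3} \gamma_{1234} - \frac{7}{6} \gamma_{1245}
step 2: 8 \gamma_{12} - \frac{67}{6} \gamma_{23} - \frac{8}{3} \gamma_{25} - \frac{21}{8} \gamma_{124} - \frac{14}{3} \gamma_{234} - \frac{413}{24} \gamma_{245} - \frac{11}{2} \gamma_{1235} + 14 \gamma_{12345}
step 3: -\frac{63}{8} \gamma_{1} + \frac{56}{5} \gamma_{2} + 14 \gamma_{3} - \frac{413}{8} \gamma_{5} + 24 \gamma_{14} + \frac{147}{40} \gamma_{24} + \frac{67}{2} \gamma_{34} - 8 \gamma_{45} + \frac{469}{30} \gamma_{123} + \frac{56}{15} \gamma_{125} - 42 \gamma_{135} - \frac{77}{10} \gamma_{235} - \frac{98}{15} \gamma_{1234} - \frac{2891}{120} \gamma_{1245} + \frac{33}{2} \gamma_{1345} - \frac{98}{5} \gamma_{2345}
step 4: 24 \gamma_{14} + \frac{147}{40} \gamma_{24} + \frac{67}{2} \gamma_{34} - 8 \gamma_{45}
Answer: 24


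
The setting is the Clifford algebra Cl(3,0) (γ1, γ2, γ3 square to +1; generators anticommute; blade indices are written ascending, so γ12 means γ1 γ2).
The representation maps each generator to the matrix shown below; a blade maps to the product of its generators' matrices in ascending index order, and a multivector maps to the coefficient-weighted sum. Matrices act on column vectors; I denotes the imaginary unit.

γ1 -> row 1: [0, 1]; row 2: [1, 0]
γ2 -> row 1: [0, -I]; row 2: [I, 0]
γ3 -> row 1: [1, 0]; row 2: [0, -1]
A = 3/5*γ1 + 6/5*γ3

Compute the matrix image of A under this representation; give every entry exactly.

M = (3/5)*rho(γ1) + (6/5)*rho(γ3), summed entrywise:
Answer: row 1: [6/5, 3/5]; row 2: [3/5, -6/5]


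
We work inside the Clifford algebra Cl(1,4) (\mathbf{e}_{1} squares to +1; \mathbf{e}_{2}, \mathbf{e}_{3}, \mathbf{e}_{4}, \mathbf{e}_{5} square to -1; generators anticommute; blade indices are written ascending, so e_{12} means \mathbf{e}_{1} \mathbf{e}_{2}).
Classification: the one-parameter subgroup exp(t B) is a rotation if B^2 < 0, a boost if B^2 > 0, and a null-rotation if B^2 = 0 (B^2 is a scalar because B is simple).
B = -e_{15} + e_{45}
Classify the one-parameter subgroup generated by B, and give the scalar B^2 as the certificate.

B^2 term by term: the squares give (-1)^2*(e_{15})^2 + (1)^2*(e_{45})^2 = 1*(+1) + 1*(-1) = 0 (each basis 2-blade squares to minus the product of its generators' squares); cross terms between blades sharing an index anticommute and cancel. So B^2 = 0.
Answer: null-rotation, certificate B^2 = 0. The scalar 0 is the complete invariant here: its sign names the subgroup type.


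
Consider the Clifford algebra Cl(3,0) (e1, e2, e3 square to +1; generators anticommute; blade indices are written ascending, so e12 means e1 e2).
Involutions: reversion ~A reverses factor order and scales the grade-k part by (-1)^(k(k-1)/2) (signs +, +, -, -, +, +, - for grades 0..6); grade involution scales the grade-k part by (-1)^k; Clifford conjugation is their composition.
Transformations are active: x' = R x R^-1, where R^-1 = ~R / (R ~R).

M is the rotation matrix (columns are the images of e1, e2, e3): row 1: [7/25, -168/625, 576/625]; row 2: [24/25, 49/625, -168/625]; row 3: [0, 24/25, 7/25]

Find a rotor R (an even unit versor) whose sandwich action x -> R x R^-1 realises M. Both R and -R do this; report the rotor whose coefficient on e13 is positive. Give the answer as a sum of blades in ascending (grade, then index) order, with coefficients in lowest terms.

Method: write R = a + b12*e12 + b13*e13 + b23*e23 with a^2 + b12^2 + b13^2 + b23^2 = 1 (so R^-1 = ~R). Expanding the columns R e_j ~R gives tr M = 4a^2 - 1 and, from the antisymmetric part, M21 - M12 = -4a*b12, M13 - M31 = 4a*b13, M32 - M23 = -4a*b23.
Here tr M = 399/625, so a^2 = (1 + tr M)/4 = 256/625 and a = ±16/25. Taking a = 16/25: M21 - M12 = 768/625, M13 - M31 = 576/625, M32 - M23 = 768/625, giving b12 = -12/25, b13 = 9/25, b23 = -12/25, i.e. R = 16/25 - 12/25*e12 + 9/25*e13 - 12/25*e23.
Its e13 coefficient is already positive.
Answer: 16/25 - 12/25*e12 + 9/25*e13 - 12/25*e23. Key observation: the double cover Spin(3) -> SO(3) sends R and -R to the same matrix (trace 399/625 here), so the stated sign of the e13 coefficient is what selects one sheet.


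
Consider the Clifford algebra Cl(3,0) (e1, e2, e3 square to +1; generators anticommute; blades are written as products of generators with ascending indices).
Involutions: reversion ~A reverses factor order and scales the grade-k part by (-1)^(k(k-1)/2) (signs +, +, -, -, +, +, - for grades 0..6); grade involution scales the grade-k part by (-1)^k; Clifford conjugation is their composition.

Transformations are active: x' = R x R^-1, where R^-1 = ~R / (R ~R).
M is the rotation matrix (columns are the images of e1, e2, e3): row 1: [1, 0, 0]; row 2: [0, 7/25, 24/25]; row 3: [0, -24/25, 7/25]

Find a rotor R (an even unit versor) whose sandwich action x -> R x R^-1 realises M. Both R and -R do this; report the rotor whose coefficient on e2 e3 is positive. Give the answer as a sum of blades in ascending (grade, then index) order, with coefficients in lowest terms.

Method: write R = a + b12*e1 e2 + b13*e1 e3 + b23*e2 e3 with a^2 + b12^2 + b13^2 + b23^2 = 1 (so R^-1 = ~R). Expanding the columns R e_j ~R gives tr M = 4a^2 - 1 and, from the antisymmetric part, M21 - M12 = -4a*b12, M13 - M31 = 4a*b13, M32 - M23 = -4a*b23.
Here tr M = 39/25, so a^2 = (1 + tr M)/4 = 16/25 and a = ±4/5. Taking a = 4/5: M21 - M12 = 0, M13 - M31 = 0, M32 - M23 = -48/25, giving b12 = 0, b13 = 0, b23 = 3/5, i.e. R = 4/5 + 3/5*e2 e3.
Its e2 e3 coefficient is already positive.
Answer: 4/5 + 3/5*e2 e3. Why the constraint matters: R and -R act identically through the sandwich — M has trace 39/25 either way — so only the sign condition on e2 e3 picks one of the two preimages.


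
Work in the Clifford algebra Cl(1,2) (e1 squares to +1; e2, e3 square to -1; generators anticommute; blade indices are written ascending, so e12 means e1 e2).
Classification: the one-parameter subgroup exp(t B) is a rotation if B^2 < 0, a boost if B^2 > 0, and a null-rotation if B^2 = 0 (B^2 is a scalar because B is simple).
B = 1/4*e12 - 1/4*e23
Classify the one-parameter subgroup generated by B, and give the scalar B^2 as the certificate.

B^2 term by term: the squares give (1/4)^2*(e12)^2 + (-1/4)^2*(e23)^2 = 1/16*(+1) + 1/16*(-1) = 0 (each basis 2-blade squares to minus the product of its generators' squares); cross terms between blades sharing an index anticommute and cancel. So B^2 = 0.
Answer: null-rotation, certificate B^2 = 0. No conjugation can change B^2 = 0; the sign gives the class.


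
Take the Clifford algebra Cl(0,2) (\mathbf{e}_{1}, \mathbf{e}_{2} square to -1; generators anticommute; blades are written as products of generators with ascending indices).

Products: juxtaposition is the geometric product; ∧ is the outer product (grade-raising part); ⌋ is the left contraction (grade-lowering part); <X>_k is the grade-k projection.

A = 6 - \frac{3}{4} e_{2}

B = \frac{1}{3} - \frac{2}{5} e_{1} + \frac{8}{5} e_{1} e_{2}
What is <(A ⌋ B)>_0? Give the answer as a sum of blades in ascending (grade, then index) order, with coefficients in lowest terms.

step 1: 2 - \frac{18}{5} e_{1} + \frac{48}{5} e_{1} e_{2}
step 2: 2
Answer: 2


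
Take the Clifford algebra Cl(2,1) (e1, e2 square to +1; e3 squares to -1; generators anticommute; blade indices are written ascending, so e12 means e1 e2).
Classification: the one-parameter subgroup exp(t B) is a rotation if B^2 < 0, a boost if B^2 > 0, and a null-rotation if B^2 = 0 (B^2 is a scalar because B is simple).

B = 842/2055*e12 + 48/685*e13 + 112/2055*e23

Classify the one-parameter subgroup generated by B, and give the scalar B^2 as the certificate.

B^2 term by term: the squares give (842/2055)^2*(e12)^2 + (48/685)^2*(e13)^2 + (112/2055)^2*(e23)^2 = 708964/4223025*(-1) + 2304/469225*(+1) + 12544/4223025*(+1) = -4/25 (each basis 2-blade squares to minus the product of its generators' squares); cross terms between blades sharing an index anticommute and cancel. So B^2 = -4/25.
Answer: rotation, certificate B^2 = -4/25. Because -4/25 is invariant under every versor sandwich, the classification follows from its sign alone.


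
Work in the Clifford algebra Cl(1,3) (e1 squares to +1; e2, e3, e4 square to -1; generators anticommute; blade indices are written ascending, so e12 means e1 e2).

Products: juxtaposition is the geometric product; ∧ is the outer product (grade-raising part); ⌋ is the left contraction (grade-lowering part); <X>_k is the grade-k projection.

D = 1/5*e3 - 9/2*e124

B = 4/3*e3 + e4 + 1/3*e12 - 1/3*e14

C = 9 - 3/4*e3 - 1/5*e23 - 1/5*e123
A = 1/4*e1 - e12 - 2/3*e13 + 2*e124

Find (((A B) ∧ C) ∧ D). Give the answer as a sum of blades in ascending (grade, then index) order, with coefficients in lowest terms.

step 1: -1/3 + 8/9*e1 + 3/4*e2 + 7/12*e4 - 2*e12 + 1/3*e13 + 1/4*e14 - 2/9*e23 - 1/3*e24 - 2/9*e34 - 4/3*e123 - e124 - 2/3*e134 - 8/3*e1234
step 2: -3 + 8*e1 + 27/4*e2 + 1/4*e3 + 21/4*e4 - 18*e12 + 7/3*e13 + 9/4*e14 - 599/240*e23 - 3*e24 - 25/16*e34 - 191/18*e123 - 9*e124 - 93/16*e134 - 11/30*e234 - 1481/60*e1234
step 3: -3/5*e3 + 8/5*e13 + 27/20*e23 - 21/20*e34 - 18/5*e123 + 27/2*e124 - 9/20*e134 + 3/5*e234 + 27/40*e1234
Answer: -3/5*e3 + 8/5*e13 + 27/20*e23 - 21/20*e34 - 18/5*e123 + 27/2*e124 - 9/20*e134 + 3/5*e234 + 27/40*e1234


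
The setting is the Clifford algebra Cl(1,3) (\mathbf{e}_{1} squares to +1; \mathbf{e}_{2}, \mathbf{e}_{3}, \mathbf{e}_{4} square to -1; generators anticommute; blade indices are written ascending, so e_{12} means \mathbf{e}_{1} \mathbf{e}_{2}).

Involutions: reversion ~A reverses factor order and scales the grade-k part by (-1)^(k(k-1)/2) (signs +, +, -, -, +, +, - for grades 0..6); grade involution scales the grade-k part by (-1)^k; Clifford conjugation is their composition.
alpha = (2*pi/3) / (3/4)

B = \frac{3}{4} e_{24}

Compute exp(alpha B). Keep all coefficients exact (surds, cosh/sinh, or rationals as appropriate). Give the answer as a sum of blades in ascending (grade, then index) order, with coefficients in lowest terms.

B^2 = (\frac{3}{4})^2*(e_{24})^2 = \frac{9}{16}*(-1) = -\frac{9}{16} (a basis 2-blade squares to minus the product of its generators' squares).
B^2 = -\frac{9}{16} — a negative square means the series sums to a rotation: l = \frac{3}{4}, alpha*l = \frac{2 \pi}{3}, so exp(alpha B) = cos(\frac{2 \pi}{3}) + (sin(\frac{2 \pi}{3})/(\frac{3}{4}))*B = - \frac{1}{2} + (\frac{2 \sqrt{3}}{3})*B.
Answer: - \frac{1}{2} + \frac{\sqrt{3}}{2} e_{24}


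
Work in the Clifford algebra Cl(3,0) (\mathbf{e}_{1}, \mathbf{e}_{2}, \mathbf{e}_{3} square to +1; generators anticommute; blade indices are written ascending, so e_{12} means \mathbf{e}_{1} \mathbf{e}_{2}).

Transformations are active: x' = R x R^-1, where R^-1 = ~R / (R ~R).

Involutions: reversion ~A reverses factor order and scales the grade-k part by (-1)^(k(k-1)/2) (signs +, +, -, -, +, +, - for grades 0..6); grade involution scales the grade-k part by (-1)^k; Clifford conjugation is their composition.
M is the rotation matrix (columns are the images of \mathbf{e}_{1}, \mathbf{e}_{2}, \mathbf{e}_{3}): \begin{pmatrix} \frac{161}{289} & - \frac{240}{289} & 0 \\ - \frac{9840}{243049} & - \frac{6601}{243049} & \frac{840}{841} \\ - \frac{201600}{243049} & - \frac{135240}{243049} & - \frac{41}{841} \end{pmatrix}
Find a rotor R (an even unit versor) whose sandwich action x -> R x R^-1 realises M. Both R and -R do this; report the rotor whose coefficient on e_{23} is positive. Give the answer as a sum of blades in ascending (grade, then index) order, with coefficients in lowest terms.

Method: write R = a + b12*e_{12} + b13*e_{13} + b23*e_{23} with a^2 + b12^2 + b13^2 + b23^2 = 1 (so R^-1 = ~R). Expanding the columns R e_j ~R gives tr M = 4a^2 - 1 and, from the antisymmetric part, M21 - M12 = -4a*b12, M13 - M31 = 4a*b13, M32 - M23 = -4a*b23.
Here tr M = \frac{116951}{243049}, so a^2 = (1 + tr M)/4 = \frac{90000}{243049} and a = ±\frac{300}{493}. Taking a = \frac{300}{493}: M21 - M12 = \frac{192000}{243049}, M13 - M31 = \frac{201600}{243049}, M32 - M23 = -\frac{378000}{243049}, giving b12 = -\frac{160}{493}, b13 = \frac{168}{493}, b23 = \frac{315}{493}, i.e. R = \frac{300}{493} - \frac{160}{493} e_{12} + \frac{168}{493} e_{13} + \frac{315}{493} e_{23}.
Its e_{23} coefficient is already positive.
Answer: \frac{300}{493} - \frac{160}{493} e_{12} + \frac{168}{493} e_{13} + \frac{315}{493} e_{23}. Note: both R and -R realise this M (trace \frac{116951}{243049}); the covering map identifies them, and the e_{23}-coefficient sign is the tie-breaker.


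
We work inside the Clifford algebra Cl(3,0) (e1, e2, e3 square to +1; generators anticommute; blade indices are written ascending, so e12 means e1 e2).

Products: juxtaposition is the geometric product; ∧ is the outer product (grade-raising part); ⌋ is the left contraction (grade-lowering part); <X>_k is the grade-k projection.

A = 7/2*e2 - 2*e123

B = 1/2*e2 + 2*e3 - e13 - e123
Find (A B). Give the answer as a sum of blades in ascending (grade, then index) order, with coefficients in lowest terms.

step 1: -1/4 + 2*e2 - 4*e12 + 9/2*e13 + 7*e23 + 7/2*e123
Answer: -1/4 + 2*e2 - 4*e12 + 9/2*e13 + 7*e23 + 7/2*e123


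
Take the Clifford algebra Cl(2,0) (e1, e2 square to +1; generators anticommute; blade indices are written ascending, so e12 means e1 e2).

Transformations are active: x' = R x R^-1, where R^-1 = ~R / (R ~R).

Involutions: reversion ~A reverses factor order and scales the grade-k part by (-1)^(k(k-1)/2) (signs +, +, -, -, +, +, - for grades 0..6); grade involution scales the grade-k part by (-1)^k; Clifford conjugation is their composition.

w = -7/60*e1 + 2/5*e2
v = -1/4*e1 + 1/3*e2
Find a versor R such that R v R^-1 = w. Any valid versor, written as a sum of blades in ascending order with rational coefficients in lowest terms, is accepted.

Reasoning: v^2 = w^2 = 25/144 since conjugation preserves the quadratic form; R = v + w = -11/30*e1 + 11/15*e2 is then valid when invertible, keeping its own part and reversing (v - w)/2.
Answer: -11/30*e1 + 11/15*e2


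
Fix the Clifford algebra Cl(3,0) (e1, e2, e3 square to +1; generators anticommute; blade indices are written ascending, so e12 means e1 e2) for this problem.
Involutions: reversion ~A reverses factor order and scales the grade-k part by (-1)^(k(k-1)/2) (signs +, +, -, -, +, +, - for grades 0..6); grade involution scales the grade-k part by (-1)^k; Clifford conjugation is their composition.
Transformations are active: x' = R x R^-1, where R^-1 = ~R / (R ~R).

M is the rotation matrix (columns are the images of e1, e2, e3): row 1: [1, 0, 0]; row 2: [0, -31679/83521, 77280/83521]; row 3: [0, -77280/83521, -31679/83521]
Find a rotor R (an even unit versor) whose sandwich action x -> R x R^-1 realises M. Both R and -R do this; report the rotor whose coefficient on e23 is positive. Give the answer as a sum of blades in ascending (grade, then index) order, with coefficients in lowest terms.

Method: write R = a + b12*e12 + b13*e13 + b23*e23 with a^2 + b12^2 + b13^2 + b23^2 = 1 (so R^-1 = ~R). Expanding the columns R e_j ~R gives tr M = 4a^2 - 1 and, from the antisymmetric part, M21 - M12 = -4a*b12, M13 - M31 = 4a*b13, M32 - M23 = -4a*b23.
Here tr M = 20163/83521, so a^2 = (1 + tr M)/4 = 25921/83521 and a = ±161/289. Taking a = 161/289: M21 - M12 = 0, M13 - M31 = 0, M32 - M23 = -154560/83521, giving b12 = 0, b13 = 0, b23 = 240/289, i.e. R = 161/289 + 240/289*e23.
Its e23 coefficient is already positive.
Answer: 161/289 + 240/289*e23. Sheet selection: the two-to-one cover makes ±R indistinguishable at the matrix level (trace 20163/83521), so uniqueness comes from the required sign on e23.


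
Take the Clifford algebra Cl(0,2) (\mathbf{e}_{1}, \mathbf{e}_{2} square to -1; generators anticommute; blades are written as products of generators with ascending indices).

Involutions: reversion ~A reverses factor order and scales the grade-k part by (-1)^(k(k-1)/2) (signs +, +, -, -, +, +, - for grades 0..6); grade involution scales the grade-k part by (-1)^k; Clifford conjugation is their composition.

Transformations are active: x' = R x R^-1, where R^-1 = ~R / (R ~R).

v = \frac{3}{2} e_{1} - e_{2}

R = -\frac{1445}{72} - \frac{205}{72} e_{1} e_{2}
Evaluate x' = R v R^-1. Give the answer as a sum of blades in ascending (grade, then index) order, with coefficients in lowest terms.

~R = -\frac{1445}{72} + \frac{205}{72} e_{1} e_{2}, and R ~R = \frac{1065025}{2592}, so R^-1 = ~R / (\frac{1065025}{2592}).
R v = -\frac{4745}{144} e_{1} + \frac{2275}{144} e_{2}
Answer: \frac{5633}{3277} e_{1} - \frac{3561}{6554} e_{2}


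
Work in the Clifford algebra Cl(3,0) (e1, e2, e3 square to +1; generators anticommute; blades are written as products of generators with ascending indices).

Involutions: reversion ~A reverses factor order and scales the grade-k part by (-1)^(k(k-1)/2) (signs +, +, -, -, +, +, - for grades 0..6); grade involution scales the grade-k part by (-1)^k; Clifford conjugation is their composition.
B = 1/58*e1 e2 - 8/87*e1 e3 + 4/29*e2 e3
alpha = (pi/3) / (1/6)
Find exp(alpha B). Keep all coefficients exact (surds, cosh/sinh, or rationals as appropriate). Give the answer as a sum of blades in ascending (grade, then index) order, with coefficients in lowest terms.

B^2 term by term: the squares give (1/58)^2*(e1 e2)^2 + (-8/87)^2*(e1 e3)^2 + (4/29)^2*(e2 e3)^2 = 1/3364*(-1) + 64/7569*(-1) + 16/841*(-1) = -1/36 (each basis 2-blade squares to minus the product of its generators' squares); cross terms between blades sharing an index anticommute and cancel. So B^2 = -1/36.
B^2 = -1/36 — the series telescopes trigonometrically here: l = 1/6, alpha*l = pi/3, so exp(alpha B) = cos(pi/3) + (sin(pi/3)/(1/6))*B = 1/2 + (3*sqrt(3))*B.
Answer: 1/2 + 3*sqrt(3)/58*e1 e2 - 8*sqrt(3)/29*e1 e3 + 12*sqrt(3)/29*e2 e3


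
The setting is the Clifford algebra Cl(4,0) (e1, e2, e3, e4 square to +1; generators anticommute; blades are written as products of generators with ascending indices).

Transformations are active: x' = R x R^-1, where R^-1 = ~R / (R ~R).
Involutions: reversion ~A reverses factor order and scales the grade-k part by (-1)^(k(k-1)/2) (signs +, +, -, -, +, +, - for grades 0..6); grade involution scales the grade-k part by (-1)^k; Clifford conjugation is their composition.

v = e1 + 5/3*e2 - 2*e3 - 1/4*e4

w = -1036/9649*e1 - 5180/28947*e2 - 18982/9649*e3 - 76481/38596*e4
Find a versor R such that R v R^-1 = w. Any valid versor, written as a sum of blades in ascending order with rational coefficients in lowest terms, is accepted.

Since q(v) = q(w) = 1129/144, the sum R = v + w = 8613/9649*e1 + 14355/9649*e2 - 38280/9649*e3 - 43065/19298*e4 does the job whenever invertible.
Answer: 8613/9649*e1 + 14355/9649*e2 - 38280/9649*e3 - 43065/19298*e4


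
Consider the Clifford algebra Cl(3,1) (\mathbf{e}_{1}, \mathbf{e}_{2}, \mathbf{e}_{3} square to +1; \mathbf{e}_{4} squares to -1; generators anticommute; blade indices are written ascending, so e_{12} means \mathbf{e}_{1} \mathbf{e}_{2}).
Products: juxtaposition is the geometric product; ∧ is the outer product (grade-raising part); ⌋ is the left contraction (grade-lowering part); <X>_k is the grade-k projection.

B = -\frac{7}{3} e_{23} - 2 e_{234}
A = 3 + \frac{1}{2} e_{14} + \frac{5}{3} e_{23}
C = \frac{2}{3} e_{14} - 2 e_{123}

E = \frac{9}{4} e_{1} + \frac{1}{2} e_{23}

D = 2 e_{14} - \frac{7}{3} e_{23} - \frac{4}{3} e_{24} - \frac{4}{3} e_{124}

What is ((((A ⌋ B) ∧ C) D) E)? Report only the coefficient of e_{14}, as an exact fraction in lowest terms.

step 1: \frac{35}{9} + \frac{10}{3} e_{4} - 7 e_{23} - 6 e_{234}
step 2: \frac{70}{27} e_{14} - \frac{70}{9} e_{123} + 2 e_{1234}
step 3: \frac{140}{27} - \frac{490}{27} e_{1} + \frac{280}{81} e_{2} - \frac{8}{3} e_{3} - \frac{280}{81} e_{12} + \frac{8}{3} e_{13} + \frac{14}{3} e_{14} + 4 e_{23} - \frac{280}{27} e_{34} - \frac{280}{27} e_{134} - \frac{140}{9} e_{234} - \frac{490}{81} e_{1234}
step 4: -\frac{257}{6} + \frac{35}{3} e_{1} + \frac{82}{9} e_{2} - \frac{346}{81} e_{3} - \frac{49}{18} e_{4} - \frac{82}{9} e_{12} + \frac{346}{81} e_{13} + \frac{245}{81} e_{14} + \frac{70}{27} e_{23} + \frac{140}{27} e_{24} - \frac{70}{3} e_{34} - \frac{2}{27} e_{123} + \frac{140}{27} e_{124} - \frac{70}{3} e_{134} + \frac{245}{18} e_{234} + \frac{112}{3} e_{1234}
Answer: \frac{245}{81}


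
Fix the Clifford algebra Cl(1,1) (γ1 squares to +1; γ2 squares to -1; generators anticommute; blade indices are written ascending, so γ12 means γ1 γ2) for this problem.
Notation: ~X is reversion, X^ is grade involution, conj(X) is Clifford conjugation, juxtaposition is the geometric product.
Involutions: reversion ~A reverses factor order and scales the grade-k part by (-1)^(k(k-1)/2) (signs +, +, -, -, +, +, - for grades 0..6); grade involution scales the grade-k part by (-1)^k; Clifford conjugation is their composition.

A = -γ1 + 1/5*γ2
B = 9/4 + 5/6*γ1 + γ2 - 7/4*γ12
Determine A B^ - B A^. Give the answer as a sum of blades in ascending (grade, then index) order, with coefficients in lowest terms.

first term: 31/30 - 13/5*γ1 + 11/5*γ2 + 7/6*γ12
second term: 31/30 + 19/10*γ1 + 13/10*γ2 - 7/6*γ12
Answer: -9/2*γ1 + 9/10*γ2 + 7/3*γ12


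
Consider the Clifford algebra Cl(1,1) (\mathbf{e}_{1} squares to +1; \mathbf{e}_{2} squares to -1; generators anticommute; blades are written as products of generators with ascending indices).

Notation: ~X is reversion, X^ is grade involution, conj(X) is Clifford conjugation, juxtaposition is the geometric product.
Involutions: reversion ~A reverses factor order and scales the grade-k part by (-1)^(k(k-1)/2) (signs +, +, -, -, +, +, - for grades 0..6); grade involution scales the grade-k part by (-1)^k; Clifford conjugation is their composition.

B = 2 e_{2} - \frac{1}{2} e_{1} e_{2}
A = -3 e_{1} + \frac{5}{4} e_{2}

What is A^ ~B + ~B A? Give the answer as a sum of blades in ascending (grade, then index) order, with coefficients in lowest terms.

first term: \frac{5}{2} - \frac{5}{8} e_{1} + \frac{3}{2} e_{2} + 6 e_{1} e_{2}
second term: -\frac{5}{2} - \frac{5}{8} e_{1} + \frac{3}{2} e_{2} + 6 e_{1} e_{2}
Answer: -\frac{5}{4} e_{1} + 3 e_{2} + 12 e_{1} e_{2}


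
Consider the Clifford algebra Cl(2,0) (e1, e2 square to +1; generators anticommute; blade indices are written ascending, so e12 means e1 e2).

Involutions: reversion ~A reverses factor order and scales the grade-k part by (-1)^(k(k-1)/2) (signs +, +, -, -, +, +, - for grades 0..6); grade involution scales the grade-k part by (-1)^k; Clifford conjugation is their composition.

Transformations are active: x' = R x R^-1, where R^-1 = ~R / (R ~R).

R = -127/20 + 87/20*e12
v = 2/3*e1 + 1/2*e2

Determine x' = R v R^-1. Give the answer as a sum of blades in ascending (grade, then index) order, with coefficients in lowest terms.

~R = -127/20 - 87/20*e12, and R ~R = 11849/200, so R^-1 = ~R / (11849/200).
R v = -247/120*e1 - 243/40*e2
Answer: -16027/71094*e1 + 9506/11849*e2


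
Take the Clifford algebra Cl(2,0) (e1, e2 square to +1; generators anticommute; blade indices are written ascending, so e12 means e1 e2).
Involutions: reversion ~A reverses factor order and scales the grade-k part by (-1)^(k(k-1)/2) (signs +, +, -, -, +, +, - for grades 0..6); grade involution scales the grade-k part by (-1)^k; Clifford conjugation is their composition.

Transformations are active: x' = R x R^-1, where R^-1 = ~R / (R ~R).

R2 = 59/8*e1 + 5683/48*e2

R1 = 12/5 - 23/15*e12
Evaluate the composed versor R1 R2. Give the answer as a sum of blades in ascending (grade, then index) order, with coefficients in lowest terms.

Distribute over the terms of R1 (each basis-blade product reordered to ascending indices, repeated generators contracted through their squares):
(12/5) R2 = 177/10*e1 + 5683/20*e2
(-23/15*e12) R2 = -130709/720*e1 + 1357/120*e2
Summing the partial products and collecting blades:
Answer: -23593/144*e1 + 7091/24*e2


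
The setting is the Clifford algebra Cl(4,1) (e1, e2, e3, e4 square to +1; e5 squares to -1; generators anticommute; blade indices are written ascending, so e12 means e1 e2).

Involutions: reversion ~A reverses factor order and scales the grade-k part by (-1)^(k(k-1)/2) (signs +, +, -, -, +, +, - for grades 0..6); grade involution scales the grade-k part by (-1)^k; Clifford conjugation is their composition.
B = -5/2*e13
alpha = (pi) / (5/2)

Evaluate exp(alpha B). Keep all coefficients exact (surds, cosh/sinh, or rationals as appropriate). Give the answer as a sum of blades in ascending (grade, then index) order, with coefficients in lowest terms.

B^2 = (-5/2)^2*(e13)^2 = 25/4*(-1) = -25/4 (a basis 2-blade squares to minus the product of its generators' squares).
B^2 = -25/4 — since the square is negative, the closed form is circular: l = 5/2, alpha*l = pi, so exp(alpha B) = cos(pi) + (sin(pi)/(5/2))*B = -1 + (0)*B.
Answer: -1


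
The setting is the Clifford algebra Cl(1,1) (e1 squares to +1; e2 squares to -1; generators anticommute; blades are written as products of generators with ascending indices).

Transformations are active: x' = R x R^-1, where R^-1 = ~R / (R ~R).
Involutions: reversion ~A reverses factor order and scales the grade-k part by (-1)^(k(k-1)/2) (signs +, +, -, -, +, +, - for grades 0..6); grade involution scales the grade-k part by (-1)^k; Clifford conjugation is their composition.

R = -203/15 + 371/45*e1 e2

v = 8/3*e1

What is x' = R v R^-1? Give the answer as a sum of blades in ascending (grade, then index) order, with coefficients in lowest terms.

~R = -203/15 - 371/45*e1 e2, and R ~R = 46648/405, so R^-1 = ~R / (46648/405).
R v = -1624/45*e1 - 2968/135*e2
Answer: 10378/1785*e1 + 3074/595*e2


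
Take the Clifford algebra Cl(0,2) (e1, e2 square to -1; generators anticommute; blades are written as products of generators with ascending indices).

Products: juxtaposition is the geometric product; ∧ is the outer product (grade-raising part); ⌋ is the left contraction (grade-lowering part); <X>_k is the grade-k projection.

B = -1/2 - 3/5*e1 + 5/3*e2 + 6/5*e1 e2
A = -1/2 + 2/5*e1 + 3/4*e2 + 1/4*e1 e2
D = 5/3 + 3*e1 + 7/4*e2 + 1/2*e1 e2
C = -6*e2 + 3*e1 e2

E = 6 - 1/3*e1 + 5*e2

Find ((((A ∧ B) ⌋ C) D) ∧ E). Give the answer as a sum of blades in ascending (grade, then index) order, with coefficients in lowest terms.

step 1: 1/4 + 1/10*e1 - 29/24*e2 + 47/120*e1 e2
step 2: -337/40 - 29/8*e1 - 9/5*e2 + 3/4*e1 e2
step 3: -47/120 - 8047/240*e1 - 2189/160*e2 - 125/32*e1 e2
step 4: -47/20 - 9047/45*e1 - 20171/240*e2 - 31303/160*e1 e2
Answer: -47/20 - 9047/45*e1 - 20171/240*e2 - 31303/160*e1 e2


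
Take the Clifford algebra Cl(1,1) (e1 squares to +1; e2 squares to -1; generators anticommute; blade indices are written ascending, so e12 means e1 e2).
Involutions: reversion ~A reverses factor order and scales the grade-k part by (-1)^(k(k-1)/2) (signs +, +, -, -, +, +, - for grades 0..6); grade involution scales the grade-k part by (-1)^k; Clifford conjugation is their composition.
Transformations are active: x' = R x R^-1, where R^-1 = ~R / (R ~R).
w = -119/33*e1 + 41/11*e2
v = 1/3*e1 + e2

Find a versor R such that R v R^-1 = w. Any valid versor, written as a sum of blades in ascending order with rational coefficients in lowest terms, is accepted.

Here q(v) = q(w) = -8/9; the classical choice R = v + w = -36/11*e1 + 52/11*e2 then realises v -> w under the sandwich.
Answer: -36/11*e1 + 52/11*e2


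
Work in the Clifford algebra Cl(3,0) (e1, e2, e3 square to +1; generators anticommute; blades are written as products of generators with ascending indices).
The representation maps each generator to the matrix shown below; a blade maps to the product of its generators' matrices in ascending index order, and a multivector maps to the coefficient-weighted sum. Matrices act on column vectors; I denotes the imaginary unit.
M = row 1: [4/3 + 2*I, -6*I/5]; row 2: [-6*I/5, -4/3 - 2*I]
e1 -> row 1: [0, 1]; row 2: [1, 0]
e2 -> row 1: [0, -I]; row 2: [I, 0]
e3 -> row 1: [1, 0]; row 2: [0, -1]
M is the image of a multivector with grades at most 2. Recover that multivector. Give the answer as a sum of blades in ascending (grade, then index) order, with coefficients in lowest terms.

Method: 1, rho(e1), rho(e2), rho(e3) form a trace-orthogonal basis of the 2x2 complex matrices (tr(X Y) = 2 if X = Y, else 0), so M = m0*1 + m1*rho(e1) + m2*rho(e2) + m3*rho(e3) with m0 = tr(M)/2 = 0, m1 = tr(M rho(e1))/2 = -6*I/5, m2 = tr(M rho(e2))/2 = 0, m3 = tr(M rho(e3))/2 = 4/3 + 2*I.
Multiplying table entries, the bivector images are rho(e1 e2) = I*rho(e3), rho(e1 e3) = -I*rho(e2), rho(e2 e3) = I*rho(e1); with real blade coefficients the real parts of m0..m3 are the coefficients of 1, e1, e2, e3 and the imaginary parts give the bivectors (e2 e3: Im m1, e1 e3: -Im m2, e1 e2: Im m3).
Answer: 4/3*e3 + 2*e1 e2 - 6/5*e2 e3


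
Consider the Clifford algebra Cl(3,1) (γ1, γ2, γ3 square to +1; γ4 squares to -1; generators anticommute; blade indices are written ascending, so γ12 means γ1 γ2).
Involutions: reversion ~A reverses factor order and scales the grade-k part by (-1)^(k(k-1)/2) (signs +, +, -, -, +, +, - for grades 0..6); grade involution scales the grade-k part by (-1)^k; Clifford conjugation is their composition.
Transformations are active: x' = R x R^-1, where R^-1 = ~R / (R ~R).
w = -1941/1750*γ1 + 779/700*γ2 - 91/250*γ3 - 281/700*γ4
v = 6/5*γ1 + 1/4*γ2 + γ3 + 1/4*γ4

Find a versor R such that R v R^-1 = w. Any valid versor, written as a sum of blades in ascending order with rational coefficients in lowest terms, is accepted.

Equal squares first: v^2 = w^2 = 61/25. Then v + w = 159/1750*γ1 + 477/350*γ2 + 159/250*γ3 - 53/350*γ4 is a versor taking v to w, provided it is invertible.
Answer: 159/1750*γ1 + 477/350*γ2 + 159/250*γ3 - 53/350*γ4


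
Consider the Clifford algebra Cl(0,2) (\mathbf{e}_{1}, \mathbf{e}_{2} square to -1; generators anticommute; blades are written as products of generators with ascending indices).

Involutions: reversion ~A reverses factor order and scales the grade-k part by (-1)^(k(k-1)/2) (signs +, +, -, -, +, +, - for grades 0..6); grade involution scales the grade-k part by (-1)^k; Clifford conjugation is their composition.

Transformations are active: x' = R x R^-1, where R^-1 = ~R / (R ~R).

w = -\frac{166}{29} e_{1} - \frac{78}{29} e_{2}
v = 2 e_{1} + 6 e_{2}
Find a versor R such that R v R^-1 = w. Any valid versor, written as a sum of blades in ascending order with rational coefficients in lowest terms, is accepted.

Sketch: the shared square -40 makes R = v + w = -\frac{108}{29} e_{1} + \frac{96}{29} e_{2} the natural versor; its sandwich fixes that direction, negates (v - w)/2, and sends v to w.
Answer: -\frac{108}{29} e_{1} + \frac{96}{29} e_{2}


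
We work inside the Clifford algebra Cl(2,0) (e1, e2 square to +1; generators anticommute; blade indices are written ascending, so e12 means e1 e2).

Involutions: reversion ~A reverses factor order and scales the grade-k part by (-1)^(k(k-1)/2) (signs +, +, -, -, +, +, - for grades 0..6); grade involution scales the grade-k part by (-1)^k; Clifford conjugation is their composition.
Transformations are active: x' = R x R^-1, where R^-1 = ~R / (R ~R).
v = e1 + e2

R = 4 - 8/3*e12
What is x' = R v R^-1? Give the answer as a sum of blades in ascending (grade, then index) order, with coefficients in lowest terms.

~R = 4 + 8/3*e12, and R ~R = 208/9, so R^-1 = ~R / (208/9).
R v = 4/3*e1 + 20/3*e2
Answer: -7/13*e1 + 17/13*e2


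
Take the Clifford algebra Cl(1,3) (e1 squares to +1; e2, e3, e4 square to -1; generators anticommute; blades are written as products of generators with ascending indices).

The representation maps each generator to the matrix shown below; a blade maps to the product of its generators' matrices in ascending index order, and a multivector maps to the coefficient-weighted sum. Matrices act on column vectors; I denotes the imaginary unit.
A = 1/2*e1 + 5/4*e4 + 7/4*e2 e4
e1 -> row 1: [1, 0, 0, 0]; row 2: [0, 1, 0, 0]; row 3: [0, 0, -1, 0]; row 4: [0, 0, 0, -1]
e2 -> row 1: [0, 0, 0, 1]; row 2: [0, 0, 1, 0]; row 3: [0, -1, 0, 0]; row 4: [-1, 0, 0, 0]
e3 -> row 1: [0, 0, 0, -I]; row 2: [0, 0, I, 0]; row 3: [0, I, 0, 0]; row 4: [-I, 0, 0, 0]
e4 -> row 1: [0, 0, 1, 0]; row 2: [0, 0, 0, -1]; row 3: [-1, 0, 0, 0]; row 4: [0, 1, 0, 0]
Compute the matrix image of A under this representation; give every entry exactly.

Bivector images (products of the table entries): rho(e2 e4) = rho(e2)rho(e4) = row 1: [0, 1, 0, 0]; row 2: [-1, 0, 0, 0]; row 3: [0, 0, 0, 1]; row 4: [0, 0, -1, 0].
M = (1/2)*rho(e1) + (5/4)*rho(e4) + (7/4)*rho(e2 e4), summed entrywise:
Answer: row 1: [1/2, 7/4, 5/4, 0]; row 2: [-7/4, 1/2, 0, -5/4]; row 3: [-5/4, 0, -1/2, 7/4]; row 4: [0, 5/4, -7/4, -1/2]


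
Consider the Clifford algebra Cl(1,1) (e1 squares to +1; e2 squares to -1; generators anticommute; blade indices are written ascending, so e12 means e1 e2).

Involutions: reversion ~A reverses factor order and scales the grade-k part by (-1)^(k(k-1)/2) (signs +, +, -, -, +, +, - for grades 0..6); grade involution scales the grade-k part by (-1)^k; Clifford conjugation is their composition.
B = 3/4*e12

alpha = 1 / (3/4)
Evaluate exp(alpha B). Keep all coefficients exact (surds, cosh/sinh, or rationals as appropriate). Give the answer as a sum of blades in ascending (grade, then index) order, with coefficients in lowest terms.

B^2 = (3/4)^2*(e12)^2 = 9/16*(+1) = 9/16 (a basis 2-blade squares to minus the product of its generators' squares).
B^2 = 9/16 — since the square is positive, the closed form is hyperbolic: l = 3/4, alpha*l = 1, so exp(alpha B) = cosh(1) + (sinh(1)/(3/4))*B = cosh(1) + (4*sinh(1)/3)*B.
Answer: cosh(1) + sinh(1)*e12


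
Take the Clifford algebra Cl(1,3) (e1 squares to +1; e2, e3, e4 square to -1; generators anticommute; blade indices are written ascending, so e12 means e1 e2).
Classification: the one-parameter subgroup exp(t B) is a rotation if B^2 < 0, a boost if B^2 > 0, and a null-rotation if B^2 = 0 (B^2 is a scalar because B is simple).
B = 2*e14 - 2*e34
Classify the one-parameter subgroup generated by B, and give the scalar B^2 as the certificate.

B^2 term by term: the squares give (2)^2*(e14)^2 + (-2)^2*(e34)^2 = 4*(+1) + 4*(-1) = 0 (each basis 2-blade squares to minus the product of its generators' squares); cross terms between blades sharing an index anticommute and cancel. So B^2 = 0.
Answer: null-rotation, certificate B^2 = 0. Note: conjugating B changes its blade decomposition but never the scalar B^2 = 0, whose sign settles the classification.


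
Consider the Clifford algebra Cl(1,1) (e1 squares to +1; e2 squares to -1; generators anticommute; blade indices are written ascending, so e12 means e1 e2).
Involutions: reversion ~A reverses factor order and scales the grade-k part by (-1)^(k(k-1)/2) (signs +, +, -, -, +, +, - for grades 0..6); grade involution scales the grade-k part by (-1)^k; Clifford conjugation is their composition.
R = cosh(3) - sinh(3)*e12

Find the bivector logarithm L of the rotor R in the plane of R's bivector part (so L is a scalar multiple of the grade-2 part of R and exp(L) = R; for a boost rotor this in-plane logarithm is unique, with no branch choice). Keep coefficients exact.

The scalar part of R is cosh(3), which fixes the rapidity magnitude through cosh (cosh is even, so it cannot fix the sign — the bivector part carries that); dividing the bivector part by sinh of the rapidity gives the plane, and L = rapidity * plane, where the joint sign ambiguity of (rapidity, plane) cancels in the product.
Concretely: cosh(rapidity) = cosh(3) gives rapidity = ±3, and since rapidity/sinh(rapidity) is even the sign is immaterial: L = (rapidity/sinh(rapidity)) * <R>_2 = (3/sinh(3)) * <R>_2.
Answer: -3*e12


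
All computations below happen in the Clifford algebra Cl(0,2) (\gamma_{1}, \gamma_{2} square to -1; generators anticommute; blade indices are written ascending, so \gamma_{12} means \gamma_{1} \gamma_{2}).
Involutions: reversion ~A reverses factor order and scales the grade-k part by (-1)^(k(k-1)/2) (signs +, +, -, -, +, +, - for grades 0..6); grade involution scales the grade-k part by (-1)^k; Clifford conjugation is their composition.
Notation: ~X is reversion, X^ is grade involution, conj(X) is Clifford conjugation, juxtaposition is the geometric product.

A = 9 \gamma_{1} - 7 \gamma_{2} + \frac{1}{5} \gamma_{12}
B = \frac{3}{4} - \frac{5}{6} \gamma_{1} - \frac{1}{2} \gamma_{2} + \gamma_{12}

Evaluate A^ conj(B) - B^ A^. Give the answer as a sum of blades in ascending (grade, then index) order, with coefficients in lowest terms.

first term: \frac{21}{5} - \frac{277}{20} \gamma_{1} - \frac{43}{12} \gamma_{2} - \frac{611}{60} \gamma_{12}
second term: \frac{19}{5} - \frac{273}{20} \gamma_{1} - \frac{47}{12} \gamma_{2} + \frac{629}{60} \gamma_{12}
Answer: \frac{2}{5} - \frac{1}{5} \gamma_{1} + \frac{1}{3} \gamma_{2} - \frac{62}{3} \gamma_{12}


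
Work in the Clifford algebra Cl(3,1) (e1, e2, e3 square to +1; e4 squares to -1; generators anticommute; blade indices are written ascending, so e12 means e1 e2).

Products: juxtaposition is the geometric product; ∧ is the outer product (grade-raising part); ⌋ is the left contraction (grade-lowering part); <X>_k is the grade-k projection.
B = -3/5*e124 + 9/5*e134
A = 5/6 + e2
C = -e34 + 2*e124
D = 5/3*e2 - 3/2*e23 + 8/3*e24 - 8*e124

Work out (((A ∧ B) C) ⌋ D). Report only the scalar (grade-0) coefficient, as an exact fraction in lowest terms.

step 1: -1/2*e124 + 3/2*e134 - 9/5*e1234
step 2: -1 - 3/2*e1 - 18/5*e3 + 9/5*e12 - 3*e23 + 1/2*e123
step 3: -9/2 - 106/15*e2 + 72/5*e4 + 3/2*e23 + 28/3*e24 + 8*e124
Answer: -9/2


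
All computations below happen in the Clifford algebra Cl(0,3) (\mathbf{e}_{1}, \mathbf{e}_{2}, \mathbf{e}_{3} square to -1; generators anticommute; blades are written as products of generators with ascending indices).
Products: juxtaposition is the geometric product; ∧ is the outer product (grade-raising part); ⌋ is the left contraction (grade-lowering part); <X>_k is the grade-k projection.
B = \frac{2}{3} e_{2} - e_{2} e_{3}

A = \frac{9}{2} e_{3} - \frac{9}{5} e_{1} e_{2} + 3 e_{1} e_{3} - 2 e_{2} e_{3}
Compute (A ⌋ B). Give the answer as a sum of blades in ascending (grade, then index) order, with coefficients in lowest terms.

step 1: -2 - \frac{9}{2} e_{2}
Answer: -2 - \frac{9}{2} e_{2}


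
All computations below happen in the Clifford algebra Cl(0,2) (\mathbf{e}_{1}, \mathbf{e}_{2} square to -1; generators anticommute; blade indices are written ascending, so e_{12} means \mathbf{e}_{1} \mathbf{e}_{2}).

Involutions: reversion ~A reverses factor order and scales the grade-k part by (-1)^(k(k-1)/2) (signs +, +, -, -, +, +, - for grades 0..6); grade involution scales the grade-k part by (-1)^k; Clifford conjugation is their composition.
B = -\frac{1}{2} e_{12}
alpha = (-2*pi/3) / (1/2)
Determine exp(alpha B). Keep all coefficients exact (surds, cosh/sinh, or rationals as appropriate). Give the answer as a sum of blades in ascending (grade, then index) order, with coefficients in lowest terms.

B^2 = (-\frac{1}{2})^2*(e_{12})^2 = \frac{1}{4}*(-1) = -\frac{1}{4} (a basis 2-blade squares to minus the product of its generators' squares).
B^2 = -\frac{1}{4} — the series telescopes trigonometrically here: l = \frac{1}{2}, alpha*l = - \frac{2 \pi}{3}, so exp(alpha B) = cos(- \frac{2 \pi}{3}) + (sin(- \frac{2 \pi}{3})/(\frac{1}{2}))*B = - \frac{1}{2} + (- \sqrt{3})*B.
Answer: - \frac{1}{2} + \frac{\sqrt{3}}{2} e_{12}
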